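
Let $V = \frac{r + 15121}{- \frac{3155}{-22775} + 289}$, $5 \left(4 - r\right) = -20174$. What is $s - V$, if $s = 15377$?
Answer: $\frac{20164635913}{1317026} \approx 15311.0$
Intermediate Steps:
$r = \frac{20194}{5}$ ($r = 4 - - \frac{20174}{5} = 4 + \frac{20174}{5} = \frac{20194}{5} \approx 4038.8$)
$V = \frac{87272889}{1317026}$ ($V = \frac{\frac{20194}{5} + 15121}{- \frac{3155}{-22775} + 289} = \frac{95799}{5 \left(\left(-3155\right) \left(- \frac{1}{22775}\right) + 289\right)} = \frac{95799}{5 \left(\frac{631}{4555} + 289\right)} = \frac{95799}{5 \cdot \frac{1317026}{4555}} = \frac{95799}{5} \cdot \frac{4555}{1317026} = \frac{87272889}{1317026} \approx 66.265$)
$s - V = 15377 - \frac{87272889}{1317026} = \frac{20164635913}{1317026}$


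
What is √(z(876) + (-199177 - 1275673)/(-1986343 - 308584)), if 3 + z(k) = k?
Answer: √4601204986628167/2294927 ≈ 29.557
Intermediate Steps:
z(k) = -3 + k
√(z(876) + (-199177 - 1275673)/(-1986343 - 308584)) = √((-3 + 876) + (-199177 - 1275673)/(-1986343 - 308584)) = √(873 - 1474850/(-2294927)) = √(873 - 1474850*(-1/2294927)) = √(873 + 1474850/2294927) = √(2004946121/2294927) = √4601204986628167/2294927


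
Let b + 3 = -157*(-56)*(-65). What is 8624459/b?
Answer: -8624459/571483 ≈ -15.091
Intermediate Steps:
b = -571483 (b = -3 - 157*(-56)*(-65) = -3 + 8792*(-65) = -3 - 571480 = -571483)
8624459/b = 8624459/(-571483) = 8624459*(-1/571483) = -8624459/571483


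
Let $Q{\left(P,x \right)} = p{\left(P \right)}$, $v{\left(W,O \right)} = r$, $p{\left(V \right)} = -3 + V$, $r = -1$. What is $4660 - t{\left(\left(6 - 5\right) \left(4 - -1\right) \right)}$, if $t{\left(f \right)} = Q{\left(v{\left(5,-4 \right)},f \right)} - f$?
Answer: $4669$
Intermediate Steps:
$v{\left(W,O \right)} = -1$
$Q{\left(P,x \right)} = -3 + P$
$t{\left(f \right)} = -4 - f$ ($t{\left(f \right)} = \left(-3 - 1\right) - f = -4 - f$)
$4660 - t{\left(\left(6 - 5\right) \left(4 - -1\right) \right)} = 4660 - \left(-4 - \left(6 - 5\right) \left(4 - -1\right)\right) = 4660 - \left(-4 - 1 \left(4 + 1\right)\right) = 4660 - \left(-4 - 1 \cdot 5\right) = 4660 - \left(-4 - 5\right) = 4660 - -9 = 4660 + 9 = 4669$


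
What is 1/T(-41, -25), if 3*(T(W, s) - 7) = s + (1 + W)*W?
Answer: 3/1636 ≈ 0.0018337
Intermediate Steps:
T(W, s) = 7 + s/3 + W*(1 + W)/3 (T(W, s) = 7 + (s + (1 + W)*W)/3 = 7 + (s + W*(1 + W))/3 = 7 + (s/3 + W*(1 + W)/3) = 7 + s/3 + W*(1 + W)/3)
1/T(-41, -25) = 1/(7 + (⅓)*(-41) + (⅓)*(-25) + (⅓)*(-41)²) = 1/(7 - 41/3 - 25/3 + (⅓)*1681) = 1/(7 - 41/3 - 25/3 + 1681/3) = 1/(1636/3) = 3/1636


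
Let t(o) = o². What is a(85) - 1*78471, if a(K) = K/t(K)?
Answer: -6670034/85 ≈ -78471.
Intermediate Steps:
a(K) = 1/K (a(K) = K/(K²) = K/K² = 1/K)
a(85) - 1*78471 = 1/85 - 1*78471 = 1/85 - 78471 = -6670034/85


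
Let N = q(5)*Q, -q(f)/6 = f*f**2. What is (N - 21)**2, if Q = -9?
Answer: 45279441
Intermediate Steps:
q(f) = -6*f**3 (q(f) = -6*f*f**2 = -6*f**3)
N = 6750 (N = -6*5**3*(-9) = -6*125*(-9) = -750*(-9) = 6750)
(N - 21)**2 = (6750 - 21)**2 = 6729**2 = 45279441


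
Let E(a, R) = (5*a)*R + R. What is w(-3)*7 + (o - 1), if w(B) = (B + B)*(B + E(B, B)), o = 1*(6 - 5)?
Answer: -1638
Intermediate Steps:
o = 1 (o = 1*1 = 1)
E(a, R) = R + 5*R*a (E(a, R) = 5*R*a + R = R + 5*R*a)
w(B) = 2*B*(B + B*(1 + 5*B)) (w(B) = (B + B)*(B + B*(1 + 5*B)) = (2*B)*(B + B*(1 + 5*B)) = 2*B*(B + B*(1 + 5*B)))
w(-3)*7 + (o - 1) = ((-3)**2*(4 + 10*(-3)))*7 + (1 - 1) = (9*(4 - 30))*7 + 0 = (9*(-26))*7 + 0 = -234*7 + 0 = -1638 + 0 = -1638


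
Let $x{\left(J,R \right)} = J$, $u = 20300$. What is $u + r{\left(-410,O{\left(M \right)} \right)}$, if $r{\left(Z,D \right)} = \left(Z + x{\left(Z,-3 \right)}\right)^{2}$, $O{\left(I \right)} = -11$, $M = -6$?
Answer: $692700$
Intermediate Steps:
$r{\left(Z,D \right)} = 4 Z^{2}$ ($r{\left(Z,D \right)} = \left(Z + Z\right)^{2} = \left(2 Z\right)^{2} = 4 Z^{2}$)
$u + r{\left(-410,O{\left(M \right)} \right)} = 20300 + 4 \left(-410\right)^{2} = 20300 + 4 \cdot 168100 = 20300 + 672400 = 692700$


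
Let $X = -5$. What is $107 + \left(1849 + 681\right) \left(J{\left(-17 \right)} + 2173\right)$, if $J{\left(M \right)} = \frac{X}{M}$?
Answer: $\frac{93475199}{17} \approx 5.4985 \cdot 10^{6}$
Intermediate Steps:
$J{\left(M \right)} = - \frac{5}{M}$
$107 + \left(1849 + 681\right) \left(J{\left(-17 \right)} + 2173\right) = 107 + \left(1849 + 681\right) \left(- \frac{5}{-17} + 2173\right) = 107 + 2530 \left(\left(-5\right) \left(- \frac{1}{17}\right) + 2173\right) = 107 + 2530 \left(\frac{5}{17} + 2173\right) = 107 + 2530 \cdot \frac{36946}{17} = 107 + \frac{93473380}{17} = \frac{93475199}{17}$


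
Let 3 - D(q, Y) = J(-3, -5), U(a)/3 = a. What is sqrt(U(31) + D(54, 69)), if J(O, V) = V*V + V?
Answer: 2*sqrt(19) ≈ 8.7178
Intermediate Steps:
U(a) = 3*a
J(O, V) = V + V**2 (J(O, V) = V**2 + V = V + V**2)
D(q, Y) = -17 (D(q, Y) = 3 - (-5)*(1 - 5) = 3 - (-5)*(-4) = 3 - 1*20 = 3 - 20 = -17)
sqrt(U(31) + D(54, 69)) = sqrt(3*31 - 17) = sqrt(93 - 17) = sqrt(76) = 2*sqrt(19)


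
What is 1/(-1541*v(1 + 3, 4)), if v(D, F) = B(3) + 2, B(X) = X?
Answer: -1/7705 ≈ -0.00012979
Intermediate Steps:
v(D, F) = 5 (v(D, F) = 3 + 2 = 5)
1/(-1541*v(1 + 3, 4)) = 1/(-1541*5) = 1/(-7705) = -1/7705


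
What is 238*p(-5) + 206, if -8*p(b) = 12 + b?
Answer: -9/4 ≈ -2.2500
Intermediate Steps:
p(b) = -3/2 - b/8 (p(b) = -(12 + b)/8 = -3/2 - b/8)
238*p(-5) + 206 = 238*(-3/2 - ⅛*(-5)) + 206 = 238*(-3/2 + 5/8) + 206 = 238*(-7/8) + 206 = -833/4 + 206 = -9/4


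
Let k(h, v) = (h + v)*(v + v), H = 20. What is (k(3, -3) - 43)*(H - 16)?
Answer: -172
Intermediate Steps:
k(h, v) = 2*v*(h + v) (k(h, v) = (h + v)*(2*v) = 2*v*(h + v))
(k(3, -3) - 43)*(H - 16) = (2*(-3)*(3 - 3) - 43)*(20 - 16) = (2*(-3)*0 - 43)*4 = (0 - 43)*4 = -43*4 = -172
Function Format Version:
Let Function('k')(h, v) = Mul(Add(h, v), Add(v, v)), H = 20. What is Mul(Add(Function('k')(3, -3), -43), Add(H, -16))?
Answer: -172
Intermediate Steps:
Function('k')(h, v) = Mul(2, v, Add(h, v)) (Function('k')(h, v) = Mul(Add(h, v), Mul(2, v)) = Mul(2, v, Add(h, v)))
Mul(Add(Function('k')(3, -3), -43), Add(H, -16)) = Mul(Add(Mul(2, -3, Add(3, -3)), -43), Add(20, -16)) = Mul(Add(Mul(2, -3, 0), -43), 4) = Mul(Add(0, -43), 4) = Mul(-43, 4) = -172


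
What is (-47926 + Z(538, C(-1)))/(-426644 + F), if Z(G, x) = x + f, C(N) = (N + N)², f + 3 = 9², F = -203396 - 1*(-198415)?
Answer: 15948/143875 ≈ 0.11085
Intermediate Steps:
F = -4981 (F = -203396 + 198415 = -4981)
f = 78 (f = -3 + 9² = -3 + 81 = 78)
C(N) = 4*N² (C(N) = (2*N)² = 4*N²)
Z(G, x) = 78 + x (Z(G, x) = x + 78 = 78 + x)
(-47926 + Z(538, C(-1)))/(-426644 + F) = (-47926 + (78 + 4*(-1)²))/(-426644 - 4981) = (-47926 + (78 + 4*1))/(-431625) = (-47926 + (78 + 4))*(-1/431625) = (-47926 + 82)*(-1/431625) = -47844*(-1/431625) = 15948/143875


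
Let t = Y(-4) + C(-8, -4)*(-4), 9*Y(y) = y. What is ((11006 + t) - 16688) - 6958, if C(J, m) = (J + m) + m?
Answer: -113188/9 ≈ -12576.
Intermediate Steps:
C(J, m) = J + 2*m
Y(y) = y/9
t = 572/9 (t = (⅑)*(-4) + (-8 + 2*(-4))*(-4) = -4/9 + (-8 - 8)*(-4) = -4/9 - 16*(-4) = -4/9 + 64 = 572/9 ≈ 63.556)
((11006 + t) - 16688) - 6958 = ((11006 + 572/9) - 16688) - 6958 = (99626/9 - 16688) - 6958 = -50566/9 - 6958 = -113188/9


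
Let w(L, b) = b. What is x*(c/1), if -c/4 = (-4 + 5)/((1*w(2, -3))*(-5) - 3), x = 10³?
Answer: -1000/3 ≈ -333.33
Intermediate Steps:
x = 1000
c = -⅓ (c = -4*(-4 + 5)/((1*(-3))*(-5) - 3) = -4/(-3*(-5) - 3) = -4/(15 - 3) = -4/12 = -4*1/12 = -⅓ ≈ -0.33333)
x*(c/1) = 1000*(-⅓/1) = 1000*(-⅓*1) = 1000*(-⅓) = -1000/3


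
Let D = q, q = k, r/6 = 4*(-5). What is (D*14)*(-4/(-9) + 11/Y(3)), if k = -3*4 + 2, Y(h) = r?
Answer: -889/18 ≈ -49.389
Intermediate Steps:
r = -120 (r = 6*(4*(-5)) = 6*(-20) = -120)
Y(h) = -120
k = -10 (k = -12 + 2 = -10)
q = -10
D = -10
(D*14)*(-4/(-9) + 11/Y(3)) = (-10*14)*(-4/(-9) + 11/(-120)) = -140*(-4*(-1/9) + 11*(-1/120)) = -140*(4/9 - 11/120) = -140*127/360 = -889/18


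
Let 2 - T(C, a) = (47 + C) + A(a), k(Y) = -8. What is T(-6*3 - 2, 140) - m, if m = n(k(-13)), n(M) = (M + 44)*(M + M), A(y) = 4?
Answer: 547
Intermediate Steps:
n(M) = 2*M*(44 + M) (n(M) = (44 + M)*(2*M) = 2*M*(44 + M))
T(C, a) = -49 - C (T(C, a) = 2 - ((47 + C) + 4) = 2 - (51 + C) = 2 + (-51 - C) = -49 - C)
m = -576 (m = 2*(-8)*(44 - 8) = 2*(-8)*36 = -576)
T(-6*3 - 2, 140) - m = (-49 - (-6*3 - 2)) - 1*(-576) = (-49 - (-18 - 2)) + 576 = (-49 - 1*(-20)) + 576 = (-49 + 20) + 576 = -29 + 576 = 547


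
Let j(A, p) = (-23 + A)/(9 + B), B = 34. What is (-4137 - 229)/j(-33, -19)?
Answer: 93869/28 ≈ 3352.5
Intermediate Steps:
j(A, p) = -23/43 + A/43 (j(A, p) = (-23 + A)/(9 + 34) = (-23 + A)/43 = (-23 + A)*(1/43) = -23/43 + A/43)
(-4137 - 229)/j(-33, -19) = (-4137 - 229)/(-23/43 + (1/43)*(-33)) = -4366/(-23/43 - 33/43) = -4366/(-56/43) = -4366*(-43/56) = 93869/28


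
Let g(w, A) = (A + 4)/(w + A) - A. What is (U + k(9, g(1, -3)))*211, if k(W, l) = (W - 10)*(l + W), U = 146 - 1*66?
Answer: 28907/2 ≈ 14454.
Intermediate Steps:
g(w, A) = -A + (4 + A)/(A + w) (g(w, A) = (4 + A)/(A + w) - A = -A + (4 + A)/(A + w))
U = 80 (U = 146 - 66 = 80)
k(W, l) = (-10 + W)*(W + l)
(U + k(9, g(1, -3)))*211 = (80 + (9² - 10*9 - 10*(4 - 3 - 1*(-3)² - 1*(-3)*1)/(-3 + 1) + 9*((4 - 3 - 1*(-3)² - 1*(-3)*1)/(-3 + 1))))*211 = (80 + (81 - 90 - 10*(4 - 3 - 1*9 + 3)/(-2) + 9*((4 - 3 - 1*9 + 3)/(-2))))*211 = (80 + (81 - 90 - (-5)*(4 - 3 - 9 + 3) + 9*(-(4 - 3 - 9 + 3)/2)))*211 = (80 + (81 - 90 - (-5)*(-5) + 9*(-½*(-5))))*211 = (80 + (81 - 90 - 10*5/2 + 9*(5/2)))*211 = (80 + (81 - 90 - 25 + 45/2))*211 = (80 - 23/2)*211 = (137/2)*211 = 28907/2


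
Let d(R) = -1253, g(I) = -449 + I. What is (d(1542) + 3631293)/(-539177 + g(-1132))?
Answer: -1815020/270379 ≈ -6.7129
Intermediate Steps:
(d(1542) + 3631293)/(-539177 + g(-1132)) = (-1253 + 3631293)/(-539177 + (-449 - 1132)) = 3630040/(-539177 - 1581) = 3630040/(-540758) = 3630040*(-1/540758) = -1815020/270379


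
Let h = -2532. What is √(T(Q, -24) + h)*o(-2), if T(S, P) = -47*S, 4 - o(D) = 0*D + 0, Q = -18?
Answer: 4*I*√1686 ≈ 164.24*I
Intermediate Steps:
o(D) = 4 (o(D) = 4 - (0*D + 0) = 4 - (0 + 0) = 4 - 1*0 = 4 + 0 = 4)
√(T(Q, -24) + h)*o(-2) = √(-47*(-18) - 2532)*4 = √(846 - 2532)*4 = √(-1686)*4 = (I*√1686)*4 = 4*I*√1686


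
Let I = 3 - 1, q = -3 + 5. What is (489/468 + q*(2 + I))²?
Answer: 1990921/24336 ≈ 81.810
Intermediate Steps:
q = 2
I = 2
(489/468 + q*(2 + I))² = (489/468 + 2*(2 + 2))² = (489*(1/468) + 2*4)² = (163/156 + 8)² = (1411/156)² = 1990921/24336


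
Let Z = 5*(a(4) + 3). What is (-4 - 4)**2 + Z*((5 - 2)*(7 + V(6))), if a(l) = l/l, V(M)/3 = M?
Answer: 1564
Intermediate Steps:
V(M) = 3*M
a(l) = 1
Z = 20 (Z = 5*(1 + 3) = 5*4 = 20)
(-4 - 4)**2 + Z*((5 - 2)*(7 + V(6))) = (-4 - 4)**2 + 20*((5 - 2)*(7 + 3*6)) = (-8)**2 + 20*(3*(7 + 18)) = 64 + 20*(3*25) = 64 + 20*75 = 64 + 1500 = 1564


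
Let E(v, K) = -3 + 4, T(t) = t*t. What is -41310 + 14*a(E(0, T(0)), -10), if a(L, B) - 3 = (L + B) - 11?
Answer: -41548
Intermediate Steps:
T(t) = t²
E(v, K) = 1
a(L, B) = -8 + B + L (a(L, B) = 3 + ((L + B) - 11) = 3 + ((B + L) - 11) = 3 + (-11 + B + L) = -8 + B + L)
-41310 + 14*a(E(0, T(0)), -10) = -41310 + 14*(-8 - 10 + 1) = -41310 + 14*(-17) = -41310 - 238 = -41548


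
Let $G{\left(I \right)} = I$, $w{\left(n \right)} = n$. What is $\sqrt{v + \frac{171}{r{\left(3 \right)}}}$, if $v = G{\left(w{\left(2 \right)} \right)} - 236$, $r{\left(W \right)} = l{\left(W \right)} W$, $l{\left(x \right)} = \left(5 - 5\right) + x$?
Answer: $i \sqrt{215} \approx 14.663 i$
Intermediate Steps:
$l{\left(x \right)} = x$ ($l{\left(x \right)} = 0 + x = x$)
$r{\left(W \right)} = W^{2}$ ($r{\left(W \right)} = W W = W^{2}$)
$v = -234$ ($v = 2 - 236 = -234$)
$\sqrt{v + \frac{171}{r{\left(3 \right)}}} = \sqrt{-234 + \frac{171}{3^{2}}} = \sqrt{-234 + \frac{171}{9}} = \sqrt{-234 + 171 \cdot \frac{1}{9}} = \sqrt{-234 + 19} = \sqrt{-215} = i \sqrt{215}$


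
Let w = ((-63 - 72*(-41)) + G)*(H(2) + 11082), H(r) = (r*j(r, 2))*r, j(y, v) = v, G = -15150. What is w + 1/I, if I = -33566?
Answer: -4564119731341/33566 ≈ -1.3597e+8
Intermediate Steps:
H(r) = 2*r² (H(r) = (r*2)*r = (2*r)*r = 2*r²)
w = -135974490 (w = ((-63 - 72*(-41)) - 15150)*(2*2² + 11082) = ((-63 + 2952) - 15150)*(2*4 + 11082) = (2889 - 15150)*(8 + 11082) = -12261*11090 = -135974490)
w + 1/I = -135974490 + 1/(-33566) = -135974490 - 1/33566 = -4564119731341/33566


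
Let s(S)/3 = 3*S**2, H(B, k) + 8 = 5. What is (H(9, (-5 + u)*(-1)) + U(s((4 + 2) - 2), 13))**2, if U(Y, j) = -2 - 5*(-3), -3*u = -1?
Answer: 100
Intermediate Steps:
u = 1/3 (u = -1/3*(-1) = 1/3 ≈ 0.33333)
H(B, k) = -3 (H(B, k) = -8 + 5 = -3)
s(S) = 9*S**2 (s(S) = 3*(3*S**2) = 9*S**2)
U(Y, j) = 13 (U(Y, j) = -2 + 15 = 13)
(H(9, (-5 + u)*(-1)) + U(s((4 + 2) - 2), 13))**2 = (-3 + 13)**2 = 10**2 = 100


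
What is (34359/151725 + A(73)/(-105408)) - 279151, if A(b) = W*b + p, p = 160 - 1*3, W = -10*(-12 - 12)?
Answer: -1488156347626051/5331009600 ≈ -2.7915e+5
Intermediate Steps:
W = 240 (W = -10*(-24) = 240)
p = 157 (p = 160 - 3 = 157)
A(b) = 157 + 240*b (A(b) = 240*b + 157 = 157 + 240*b)
(34359/151725 + A(73)/(-105408)) - 279151 = (34359/151725 + (157 + 240*73)/(-105408)) - 279151 = (34359*(1/151725) + (157 + 17520)*(-1/105408)) - 279151 = (11453/50575 + 17677*(-1/105408)) - 279151 = (11453/50575 - 17677/105408) - 279151 = 313223549/5331009600 - 279151 = -1488156347626051/5331009600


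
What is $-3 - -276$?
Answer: $273$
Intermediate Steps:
$-3 - -276 = -3 + 276 = 273$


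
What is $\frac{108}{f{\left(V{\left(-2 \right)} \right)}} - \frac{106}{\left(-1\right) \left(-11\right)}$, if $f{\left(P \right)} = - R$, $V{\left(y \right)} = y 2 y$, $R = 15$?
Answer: $- \frac{926}{55} \approx -16.836$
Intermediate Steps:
$V{\left(y \right)} = 2 y^{2}$ ($V{\left(y \right)} = 2 y y = 2 y^{2}$)
$f{\left(P \right)} = -15$ ($f{\left(P \right)} = \left(-1\right) 15 = -15$)
$\frac{108}{f{\left(V{\left(-2 \right)} \right)}} - \frac{106}{\left(-1\right) \left(-11\right)} = \frac{108}{-15} - \frac{106}{\left(-1\right) \left(-11\right)} = 108 \left(- \frac{1}{15}\right) - \frac{106}{11} = - \frac{36}{5} - \frac{106}{11} = - \frac{926}{55}$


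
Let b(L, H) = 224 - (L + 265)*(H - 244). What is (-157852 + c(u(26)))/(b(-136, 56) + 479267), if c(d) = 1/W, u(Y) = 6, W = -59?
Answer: -9313269/29720837 ≈ -0.31336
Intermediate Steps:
c(d) = -1/59 (c(d) = 1/(-59) = -1/59)
b(L, H) = 224 - (-244 + H)*(265 + L) (b(L, H) = 224 - (265 + L)*(-244 + H) = 224 - (-244 + H)*(265 + L))
(-157852 + c(u(26)))/(b(-136, 56) + 479267) = (-157852 - 1/59)/((64884 - 265*56 + 244*(-136) - 1*56*(-136)) + 479267) = -9313269/(59*((64884 - 14840 - 33184 + 7616) + 479267)) = -9313269/(59*(24476 + 479267)) = -9313269/59/503743 = -9313269/59*1/503743 = -9313269/29720837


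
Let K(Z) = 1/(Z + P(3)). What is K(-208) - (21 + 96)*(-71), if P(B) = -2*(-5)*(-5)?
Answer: 2143205/258 ≈ 8307.0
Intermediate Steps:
P(B) = -50 (P(B) = 10*(-5) = -50)
K(Z) = 1/(-50 + Z) (K(Z) = 1/(Z - 50) = 1/(-50 + Z))
K(-208) - (21 + 96)*(-71) = 1/(-50 - 208) - (21 + 96)*(-71) = 1/(-258) - 117*(-71) = -1/258 - 1*(-8307) = -1/258 + 8307 = 2143205/258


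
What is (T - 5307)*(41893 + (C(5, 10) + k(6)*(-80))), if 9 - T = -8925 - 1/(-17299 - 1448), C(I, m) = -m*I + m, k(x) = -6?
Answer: 959482637848/6249 ≈ 1.5354e+8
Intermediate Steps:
C(I, m) = m - I*m (C(I, m) = -I*m + m = m - I*m)
T = 167485697/18747 (T = 9 - (-8925 - 1/(-17299 - 1448)) = 9 - (-8925 - 1/(-18747)) = 9 - (-8925 - 1*(-1/18747)) = 9 - (-8925 + 1/18747) = 9 - 1*(-167316974/18747) = 9 + 167316974/18747 = 167485697/18747 ≈ 8934.0)
(T - 5307)*(41893 + (C(5, 10) + k(6)*(-80))) = (167485697/18747 - 5307)*(41893 + (10*(1 - 1*5) - 6*(-80))) = 67995368*(41893 + (10*(1 - 5) + 480))/18747 = 67995368*(41893 + (10*(-4) + 480))/18747 = 67995368*(41893 + (-40 + 480))/18747 = 67995368*(41893 + 440)/18747 = (67995368/18747)*42333 = 959482637848/6249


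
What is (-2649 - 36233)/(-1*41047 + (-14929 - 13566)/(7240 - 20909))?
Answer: 265739029/280521474 ≈ 0.94730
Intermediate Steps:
(-2649 - 36233)/(-1*41047 + (-14929 - 13566)/(7240 - 20909)) = -38882/(-41047 - 28495/(-13669)) = -38882/(-41047 - 28495*(-1/13669)) = -38882/(-41047 + 28495/13669) = -38882/(-561042948/13669) = -38882*(-13669/561042948) = 265739029/280521474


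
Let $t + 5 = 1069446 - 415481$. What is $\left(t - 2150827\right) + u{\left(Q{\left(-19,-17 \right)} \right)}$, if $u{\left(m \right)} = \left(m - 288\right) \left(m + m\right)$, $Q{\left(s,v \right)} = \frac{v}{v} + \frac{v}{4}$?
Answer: $- \frac{11959791}{8} \approx -1.495 \cdot 10^{6}$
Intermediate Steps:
$Q{\left(s,v \right)} = 1 + \frac{v}{4}$ ($Q{\left(s,v \right)} = 1 + v \frac{1}{4} = 1 + \frac{v}{4}$)
$u{\left(m \right)} = 2 m \left(-288 + m\right)$ ($u{\left(m \right)} = \left(-288 + m\right) 2 m = 2 m \left(-288 + m\right)$)
$t = 653960$ ($t = -5 + \left(1069446 - 415481\right) = -5 + 653965 = 653960$)
$\left(t - 2150827\right) + u{\left(Q{\left(-19,-17 \right)} \right)} = \left(653960 - 2150827\right) + 2 \left(1 + \frac{1}{4} \left(-17\right)\right) \left(-288 + \left(1 + \frac{1}{4} \left(-17\right)\right)\right) = -1496867 + 2 \left(1 - \frac{17}{4}\right) \left(-288 + \left(1 - \frac{17}{4}\right)\right) = -1496867 + 2 \left(- \frac{13}{4}\right) \left(-288 - \frac{13}{4}\right) = -1496867 + 2 \left(- \frac{13}{4}\right) \left(- \frac{1165}{4}\right) = -1496867 + \frac{15145}{8} = - \frac{11959791}{8}$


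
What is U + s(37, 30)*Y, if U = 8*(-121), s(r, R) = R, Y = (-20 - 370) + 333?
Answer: -2678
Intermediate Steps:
Y = -57 (Y = -390 + 333 = -57)
U = -968
U + s(37, 30)*Y = -968 + 30*(-57) = -968 - 1710 = -2678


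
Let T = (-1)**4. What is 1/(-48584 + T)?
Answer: -1/48583 ≈ -2.0583e-5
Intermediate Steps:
T = 1
1/(-48584 + T) = 1/(-48584 + 1) = 1/(-48583) = -1/48583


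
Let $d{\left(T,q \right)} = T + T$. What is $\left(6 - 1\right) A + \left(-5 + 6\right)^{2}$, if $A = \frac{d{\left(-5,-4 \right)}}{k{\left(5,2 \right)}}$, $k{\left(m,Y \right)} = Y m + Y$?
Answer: $- \frac{19}{6} \approx -3.1667$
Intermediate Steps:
$d{\left(T,q \right)} = 2 T$
$k{\left(m,Y \right)} = Y + Y m$
$A = - \frac{5}{6}$ ($A = \frac{2 \left(-5\right)}{2 \left(1 + 5\right)} = - \frac{10}{2 \cdot 6} = - \frac{10}{12} = \left(-10\right) \frac{1}{12} = - \frac{5}{6} \approx -0.83333$)
$\left(6 - 1\right) A + \left(-5 + 6\right)^{2} = \left(6 - 1\right) \left(- \frac{5}{6}\right) + \left(-5 + 6\right)^{2} = \left(6 - 1\right) \left(- \frac{5}{6}\right) + 1^{2} = 5 \left(- \frac{5}{6}\right) + 1 = - \frac{25}{6} + 1 = - \frac{19}{6}$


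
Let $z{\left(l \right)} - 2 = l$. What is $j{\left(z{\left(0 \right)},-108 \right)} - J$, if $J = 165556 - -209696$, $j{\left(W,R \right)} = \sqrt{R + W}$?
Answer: $-375252 + i \sqrt{106} \approx -3.7525 \cdot 10^{5} + 10.296 i$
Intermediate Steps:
$z{\left(l \right)} = 2 + l$
$J = 375252$ ($J = 165556 + 209696 = 375252$)
$j{\left(z{\left(0 \right)},-108 \right)} - J = \sqrt{-108 + \left(2 + 0\right)} - 375252 = \sqrt{-108 + 2} - 375252 = \sqrt{-106} - 375252 = i \sqrt{106} - 375252 = -375252 + i \sqrt{106}$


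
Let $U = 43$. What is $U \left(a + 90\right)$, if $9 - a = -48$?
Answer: $6321$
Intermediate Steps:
$a = 57$ ($a = 9 - -48 = 9 + 48 = 57$)
$U \left(a + 90\right) = 43 \left(57 + 90\right) = 43 \cdot 147 = 6321$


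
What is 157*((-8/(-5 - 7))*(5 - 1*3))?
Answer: 628/3 ≈ 209.33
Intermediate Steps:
157*((-8/(-5 - 7))*(5 - 1*3)) = 157*((-8/(-12))*(5 - 3)) = 157*(-1/12*(-8)*2) = 157*((⅔)*2) = 157*(4/3) = 628/3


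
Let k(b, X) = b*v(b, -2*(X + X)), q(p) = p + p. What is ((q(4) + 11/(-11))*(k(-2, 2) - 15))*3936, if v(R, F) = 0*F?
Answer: -413280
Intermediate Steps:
v(R, F) = 0
q(p) = 2*p
k(b, X) = 0 (k(b, X) = b*0 = 0)
((q(4) + 11/(-11))*(k(-2, 2) - 15))*3936 = ((2*4 + 11/(-11))*(0 - 15))*3936 = ((8 + 11*(-1/11))*(-15))*3936 = ((8 - 1)*(-15))*3936 = (7*(-15))*3936 = -105*3936 = -413280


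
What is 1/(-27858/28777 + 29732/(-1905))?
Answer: -54820185/908667254 ≈ -0.060330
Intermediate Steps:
1/(-27858/28777 + 29732/(-1905)) = 1/(-27858*1/28777 + 29732*(-1/1905)) = 1/(-27858/28777 - 29732/1905) = 1/(-908667254/54820185) = -54820185/908667254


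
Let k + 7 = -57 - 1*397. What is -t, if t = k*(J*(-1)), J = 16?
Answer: -7376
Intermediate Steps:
k = -461 (k = -7 + (-57 - 1*397) = -7 + (-57 - 397) = -7 - 454 = -461)
t = 7376 (t = -7376*(-1) = -461*(-16) = 7376)
-t = -1*7376 = -7376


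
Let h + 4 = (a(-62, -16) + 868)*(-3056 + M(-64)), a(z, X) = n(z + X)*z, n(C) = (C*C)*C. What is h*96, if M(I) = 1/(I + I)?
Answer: -8632051106295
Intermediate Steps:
n(C) = C³ (n(C) = C²*C = C³)
M(I) = 1/(2*I)
a(z, X) = z*(X + z)³ (a(z, X) = (z + X)³*z = (X + z)³*z = z*(X + z)³)
h = -2877350368765/32 (h = -4 + (-62*(-16 - 62)³ + 868)*(-3056 + (½)/(-64)) = -4 + (-62*(-78)³ + 868)*(-3056 + (½)*(-1/64)) = -4 + (-62*(-474552) + 868)*(-3056 - 1/128) = -4 + (29422224 + 868)*(-391169/128) = -4 + 29423092*(-391169/128) = -4 - 2877350368637/32 = -2877350368765/32 ≈ -8.9917e+10)
h*96 = -2877350368765/32*96 = -8632051106295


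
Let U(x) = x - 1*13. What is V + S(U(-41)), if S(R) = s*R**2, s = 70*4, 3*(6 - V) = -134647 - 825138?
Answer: 3409243/3 ≈ 1.1364e+6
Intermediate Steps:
U(x) = -13 + x (U(x) = x - 13 = -13 + x)
V = 959803/3 (V = 6 - (-134647 - 825138)/3 = 6 - 1/3*(-959785) = 6 + 959785/3 = 959803/3 ≈ 3.1993e+5)
s = 280
S(R) = 280*R**2
V + S(U(-41)) = 959803/3 + 280*(-13 - 41)**2 = 959803/3 + 280*(-54)**2 = 959803/3 + 280*2916 = 959803/3 + 816480 = 3409243/3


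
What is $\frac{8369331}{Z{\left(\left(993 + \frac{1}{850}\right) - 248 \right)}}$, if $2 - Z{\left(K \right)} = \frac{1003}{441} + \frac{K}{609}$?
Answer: $- \frac{90980068035150}{16280921} \approx -5.5881 \cdot 10^{6}$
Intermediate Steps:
$Z{\left(K \right)} = - \frac{121}{441} - \frac{K}{609}$ ($Z{\left(K \right)} = 2 - \left(\frac{1003}{441} + \frac{K}{609}\right) = - \frac{121}{441} - \frac{K}{609}$)
$\frac{8369331}{Z{\left(\left(993 + \frac{1}{850}\right) - 248 \right)}} = \frac{8369331}{- \frac{121}{441} - \frac{\left(993 + \frac{1}{850}\right) - 248}{609}} = \frac{8369331}{- \frac{121}{441} - \frac{\frac{844051}{850} - 248}{609}} = \frac{8369331}{- \frac{121}{441} - \frac{633251}{517650}} = \frac{8369331}{- \frac{16280921}{10870650}} = 8369331 \left(- \frac{10870650}{16280921}\right) = - \frac{90980068035150}{16280921}$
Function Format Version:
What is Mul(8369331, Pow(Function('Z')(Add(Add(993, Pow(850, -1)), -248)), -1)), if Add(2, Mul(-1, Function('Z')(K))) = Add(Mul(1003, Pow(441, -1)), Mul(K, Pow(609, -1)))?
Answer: Rational(-90980068035150, 16280921) ≈ -5.5881e+6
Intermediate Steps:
Function('Z')(K) = Add(Rational(-121, 441), Mul(Rational(-1, 609), K)) (Function('Z')(K) = Add(2, Mul(-1, Add(Mul(1003, Pow(441, -1)), Mul(K, Pow(609, -1))))) = Add(2, Mul(-1, Add(Mul(1003, Rational(1, 441)), Mul(K, Rational(1, 609))))) = Add(2, Mul(-1, Add(Rational(1003, 441), Mul(Rational(1, 609), K)))) = Add(2, Add(Rational(-1003, 441), Mul(Rational(-1, 609), K))) = Add(Rational(-121, 441), Mul(Rational(-1, 609), K)))
Mul(8369331, Pow(Function('Z')(Add(Add(993, Pow(850, -1)), -248)), -1)) = Mul(8369331, Pow(Add(Rational(-121, 441), Mul(Rational(-1, 609), Add(Add(993, Pow(850, -1)), -248))), -1)) = Mul(8369331, Pow(Add(Rational(-121, 441), Mul(Rational(-1, 609), Add(Add(993, Rational(1, 850)), -248))), -1)) = Mul(8369331, Pow(Add(Rational(-121, 441), Mul(Rational(-1, 609), Add(Rational(844051, 850), -248))), -1)) = Mul(8369331, Pow(Add(Rational(-121, 441), Mul(Rational(-1, 609), Rational(633251, 850))), -1)) = Mul(8369331, Pow(Add(Rational(-121, 441), Rational(-633251, 517650)), -1)) = Mul(8369331, Pow(Rational(-16280921, 10870650), -1)) = Mul(8369331, Rational(-10870650, 16280921)) = Rational(-90980068035150, 16280921)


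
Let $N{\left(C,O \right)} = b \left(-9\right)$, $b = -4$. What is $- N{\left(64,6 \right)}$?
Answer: $-36$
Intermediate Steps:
$N{\left(C,O \right)} = 36$ ($N{\left(C,O \right)} = \left(-4\right) \left(-9\right) = 36$)
$- N{\left(64,6 \right)} = \left(-1\right) 36 = -36$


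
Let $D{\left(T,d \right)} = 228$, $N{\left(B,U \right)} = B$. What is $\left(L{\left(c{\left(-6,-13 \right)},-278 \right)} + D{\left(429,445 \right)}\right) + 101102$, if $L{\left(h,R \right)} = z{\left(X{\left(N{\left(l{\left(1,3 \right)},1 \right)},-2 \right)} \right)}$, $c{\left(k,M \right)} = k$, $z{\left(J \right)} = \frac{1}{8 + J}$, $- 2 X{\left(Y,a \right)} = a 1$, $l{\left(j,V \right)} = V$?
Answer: $\frac{911971}{9} \approx 1.0133 \cdot 10^{5}$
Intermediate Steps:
$X{\left(Y,a \right)} = - \frac{a}{2}$ ($X{\left(Y,a \right)} = - \frac{a 1}{2} = - \frac{a}{2}$)
$L{\left(h,R \right)} = \frac{1}{9}$ ($L{\left(h,R \right)} = \frac{1}{8 - -1} = \frac{1}{8 + 1} = \frac{1}{9}$)
$\left(L{\left(c{\left(-6,-13 \right)},-278 \right)} + D{\left(429,445 \right)}\right) + 101102 = \left(\frac{1}{9} + 228\right) + 101102 = \frac{2053}{9} + 101102 = \frac{911971}{9}$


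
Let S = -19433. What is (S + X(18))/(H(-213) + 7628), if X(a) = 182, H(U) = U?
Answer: -19251/7415 ≈ -2.5962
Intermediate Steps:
(S + X(18))/(H(-213) + 7628) = (-19433 + 182)/(-213 + 7628) = -19251/7415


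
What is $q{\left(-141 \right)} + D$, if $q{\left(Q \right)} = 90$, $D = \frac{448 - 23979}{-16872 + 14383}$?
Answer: $\frac{247541}{2489} \approx 99.454$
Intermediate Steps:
$D = \frac{23531}{2489}$ ($D = - \frac{23531}{-2489} = \left(-23531\right) \left(- \frac{1}{2489}\right) = \frac{23531}{2489} \approx 9.454$)
$q{\left(-141 \right)} + D = 90 + \frac{23531}{2489} = \frac{247541}{2489}$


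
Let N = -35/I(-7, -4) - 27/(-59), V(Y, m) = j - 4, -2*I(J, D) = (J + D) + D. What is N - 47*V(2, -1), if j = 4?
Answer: -745/177 ≈ -4.2090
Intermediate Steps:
I(J, D) = -D - J/2 (I(J, D) = -((J + D) + D)/2 = -((D + J) + D)/2 = -(J + 2*D)/2 = -D - J/2)
V(Y, m) = 0 (V(Y, m) = 4 - 4 = 0)
N = -745/177 (N = -35/(-1*(-4) - 1/2*(-7)) - 27/(-59) = -35/(4 + 7/2) - 27*(-1/59) = -35/15/2 + 27/59 = -35*2/15 + 27/59 = -14/3 + 27/59 = -745/177 ≈ -4.2090)
N - 47*V(2, -1) = -745/177 - 47*0 = -745/177 + 0 = -745/177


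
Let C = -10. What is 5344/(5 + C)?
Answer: -5344/5 ≈ -1068.8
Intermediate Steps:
5344/(5 + C) = 5344/(5 - 10) = 5344/(-5) = -1/5*5344 = -5344/5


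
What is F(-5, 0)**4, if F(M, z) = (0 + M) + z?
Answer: 625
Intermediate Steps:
F(M, z) = M + z
F(-5, 0)**4 = (-5 + 0)**4 = (-5)**4 = 625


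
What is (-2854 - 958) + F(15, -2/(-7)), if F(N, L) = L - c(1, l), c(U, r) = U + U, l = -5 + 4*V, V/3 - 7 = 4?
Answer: -26696/7 ≈ -3813.7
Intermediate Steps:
V = 33 (V = 21 + 3*4 = 21 + 12 = 33)
l = 127 (l = -5 + 4*33 = -5 + 132 = 127)
c(U, r) = 2*U
F(N, L) = -2 + L (F(N, L) = L - 2 = -2 + L)
(-2854 - 958) + F(15, -2/(-7)) = (-2854 - 958) + (-2 - 2/(-7)) = -3812 + (-2 - 2*(-1/7)) = -3812 + (-2 + 2/7) = -3812 - 12/7 = -26696/7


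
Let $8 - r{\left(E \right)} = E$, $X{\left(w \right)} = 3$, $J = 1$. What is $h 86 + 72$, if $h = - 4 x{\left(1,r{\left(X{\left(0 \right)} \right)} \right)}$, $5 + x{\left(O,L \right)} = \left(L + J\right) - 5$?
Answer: $1448$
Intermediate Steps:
$r{\left(E \right)} = 8 - E$
$x{\left(O,L \right)} = -9 + L$ ($x{\left(O,L \right)} = -5 + \left(\left(L + 1\right) - 5\right) = -5 + \left(\left(1 + L\right) - 5\right) = -5 + \left(-4 + L\right) = -9 + L$)
$h = 16$ ($h = - 4 \left(-9 + \left(8 - 3\right)\right) = - 4 \left(-9 + 5\right) = \left(-4\right) \left(-4\right) = 16$)
$h 86 + 72 = 16 \cdot 86 + 72 = 1376 + 72 = 1448$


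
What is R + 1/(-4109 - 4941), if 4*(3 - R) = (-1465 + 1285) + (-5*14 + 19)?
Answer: 1099573/18100 ≈ 60.750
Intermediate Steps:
R = 243/4 (R = 3 - ((-1465 + 1285) + (-5*14 + 19))/4 = 3 - (-180 + (-70 + 19))/4 = 3 - (-180 - 51)/4 = 3 - ¼*(-231) = 3 + 231/4 = 243/4 ≈ 60.750)
R + 1/(-4109 - 4941) = 243/4 + 1/(-4109 - 4941) = 243/4 + 1/(-9050) = 243/4 - 1/9050 = 1099573/18100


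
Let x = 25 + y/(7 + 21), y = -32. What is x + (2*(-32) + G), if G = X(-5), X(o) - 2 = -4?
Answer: -295/7 ≈ -42.143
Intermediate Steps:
X(o) = -2 (X(o) = 2 - 4 = -2)
G = -2
x = 167/7 (x = 25 - 32/(7 + 21) = 25 - 32/28 = 25 - 32*1/28 = 25 - 8/7 = 167/7 ≈ 23.857)
x + (2*(-32) + G) = 167/7 + (2*(-32) - 2) = 167/7 + (-64 - 2) = 167/7 - 66 = -295/7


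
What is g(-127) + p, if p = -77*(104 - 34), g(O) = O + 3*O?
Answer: -5898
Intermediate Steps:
g(O) = 4*O
p = -5390 (p = -77*70 = -5390)
g(-127) + p = 4*(-127) - 5390 = -508 - 5390 = -5898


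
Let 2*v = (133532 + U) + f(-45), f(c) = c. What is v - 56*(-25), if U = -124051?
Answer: 6118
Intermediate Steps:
v = 4718 (v = ((133532 - 124051) - 45)/2 = (9481 - 45)/2 = (½)*9436 = 4718)
v - 56*(-25) = 4718 - 56*(-25) = 4718 - 1*(-1400) = 4718 + 1400 = 6118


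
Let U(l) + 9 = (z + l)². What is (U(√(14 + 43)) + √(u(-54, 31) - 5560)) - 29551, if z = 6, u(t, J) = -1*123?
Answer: -29467 + 12*√57 + I*√5683 ≈ -29376.0 + 75.386*I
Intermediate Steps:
u(t, J) = -123
U(l) = -9 + (6 + l)²
(U(√(14 + 43)) + √(u(-54, 31) - 5560)) - 29551 = ((-9 + (6 + √(14 + 43))²) + √(-123 - 5560)) - 29551 = ((-9 + (6 + √57)²) + √(-5683)) - 29551 = ((-9 + (6 + √57)²) + I*√5683) - 29551 = (-9 + (6 + √57)² + I*√5683) - 29551 = -29560 + (6 + √57)² + I*√5683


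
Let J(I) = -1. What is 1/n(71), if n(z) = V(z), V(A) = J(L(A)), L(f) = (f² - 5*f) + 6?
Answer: -1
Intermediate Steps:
L(f) = 6 + f² - 5*f
V(A) = -1
n(z) = -1
1/n(71) = 1/(-1) = -1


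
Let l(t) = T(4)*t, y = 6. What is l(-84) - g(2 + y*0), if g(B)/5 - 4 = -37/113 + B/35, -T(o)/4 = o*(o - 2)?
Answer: 2111457/791 ≈ 2669.4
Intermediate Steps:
T(o) = -4*o*(-2 + o) (T(o) = -4*o*(o - 2) = -4*o*(-2 + o))
l(t) = -32*t (l(t) = (4*4*(2 - 1*4))*t = (4*4*(2 - 4))*t = (4*4*(-2))*t = -32*t)
g(B) = 2075/113 + B/7 (g(B) = 20 + 5*(-37/113 + B/35) = 20 + (-185/113 + B/7) = 2075/113 + B/7)
l(-84) - g(2 + y*0) = -32*(-84) - (2075/113 + (2 + 6*0)/7) = 2688 - (2075/113 + (2 + 0)/7) = 2688 - (2075/113 + (⅐)*2) = 2688 - (2075/113 + 2/7) = 2688 - 1*14751/791 = 2688 - 14751/791 = 2111457/791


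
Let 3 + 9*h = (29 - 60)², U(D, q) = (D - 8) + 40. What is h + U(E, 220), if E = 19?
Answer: 1417/9 ≈ 157.44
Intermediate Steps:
U(D, q) = 32 + D (U(D, q) = (-8 + D) + 40 = 32 + D)
h = 958/9 (h = -⅓ + (29 - 60)²/9 = -⅓ + (⅑)*(-31)² = -⅓ + (⅑)*961 = -⅓ + 961/9 = 958/9 ≈ 106.44)
h + U(E, 220) = 958/9 + (32 + 19) = 958/9 + 51 = 1417/9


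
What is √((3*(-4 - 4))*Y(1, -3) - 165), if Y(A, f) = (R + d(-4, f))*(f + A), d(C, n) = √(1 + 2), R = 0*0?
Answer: √(-165 + 48*√3) ≈ 9.0477*I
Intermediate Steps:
R = 0
d(C, n) = √3
Y(A, f) = √3*(A + f) (Y(A, f) = (0 + √3)*(f + A) = √3*(A + f))
√((3*(-4 - 4))*Y(1, -3) - 165) = √((3*(-4 - 4))*(√3*(1 - 3)) - 165) = √((3*(-8))*(√3*(-2)) - 165) = √(-(-48)*√3 - 165) = √(48*√3 - 165) = √(-165 + 48*√3)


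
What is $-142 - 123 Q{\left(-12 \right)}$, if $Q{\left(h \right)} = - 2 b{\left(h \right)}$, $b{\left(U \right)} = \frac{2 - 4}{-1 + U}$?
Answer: $- \frac{1354}{13} \approx -104.15$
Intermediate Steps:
$b{\left(U \right)} = - \frac{2}{-1 + U}$
$Q{\left(h \right)} = \frac{4}{-1 + h}$ ($Q{\left(h \right)} = - 2 \left(- \frac{2}{-1 + h}\right) = \frac{4}{-1 + h}$)
$-142 - 123 Q{\left(-12 \right)} = -142 - 123 \frac{4}{-1 - 12} = -142 - 123 \frac{4}{-13} = -142 - 123 \cdot 4 \left(- \frac{1}{13}\right) = -142 - - \frac{492}{13} = -142 + \frac{492}{13} = - \frac{1354}{13}$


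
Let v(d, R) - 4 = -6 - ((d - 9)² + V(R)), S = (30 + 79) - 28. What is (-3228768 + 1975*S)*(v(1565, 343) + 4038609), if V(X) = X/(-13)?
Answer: -4963764651426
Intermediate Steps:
V(X) = -X/13 (V(X) = X*(-1/13) = -X/13)
S = 81 (S = 109 - 28 = 81)
v(d, R) = -2 - (-9 + d)² + R/13 (v(d, R) = 4 + (-6 - ((d - 9)² - R/13)) = 4 + (-6 - ((-9 + d)² - R/13)) = 4 + (-6 + (-(-9 + d)² + R/13)) = 4 + (-6 - (-9 + d)² + R/13) = -2 - (-9 + d)² + R/13)
(-3228768 + 1975*S)*(v(1565, 343) + 4038609) = (-3228768 + 1975*81)*((-2 - (-9 + 1565)² + (1/13)*343) + 4038609) = (-3228768 + 159975)*((-2 - 1*1556² + 343/13) + 4038609) = -3068793*((-2 - 1*2421136 + 343/13) + 4038609) = -3068793*((-2 - 2421136 + 343/13) + 4038609) = -3068793*(-31474451/13 + 4038609) = -3068793*21027466/13 = -4963764651426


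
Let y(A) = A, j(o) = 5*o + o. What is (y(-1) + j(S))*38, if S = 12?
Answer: 2698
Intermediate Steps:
j(o) = 6*o
(y(-1) + j(S))*38 = (-1 + 6*12)*38 = (-1 + 72)*38 = 71*38 = 2698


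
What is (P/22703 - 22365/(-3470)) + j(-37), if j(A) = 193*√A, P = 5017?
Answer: 105032317/15755882 + 193*I*√37 ≈ 6.6662 + 1174.0*I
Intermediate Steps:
(P/22703 - 22365/(-3470)) + j(-37) = (5017/22703 - 22365/(-3470)) + 193*√(-37) = (5017*(1/22703) - 22365*(-1/3470)) + 193*(I*√37) = (5017/22703 + 4473/694) + 193*I*√37 = 105032317/15755882 + 193*I*√37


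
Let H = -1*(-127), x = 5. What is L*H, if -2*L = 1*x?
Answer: -635/2 ≈ -317.50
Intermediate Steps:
H = 127
L = -5/2 ≈ -2.5000
L*H = -5/2*127 = -635/2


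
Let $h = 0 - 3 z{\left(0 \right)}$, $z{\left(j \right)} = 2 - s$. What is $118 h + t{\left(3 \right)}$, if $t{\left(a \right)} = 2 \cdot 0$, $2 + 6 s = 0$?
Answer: $-826$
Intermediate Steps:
$s = - \frac{1}{3}$ ($s = - \frac{1}{3} + \frac{1}{6} \cdot 0 = - \frac{1}{3} + 0 = - \frac{1}{3} \approx -0.33333$)
$z{\left(j \right)} = \frac{7}{3}$ ($z{\left(j \right)} = 2 - - \frac{1}{3} = 2 + \frac{1}{3} = \frac{7}{3}$)
$t{\left(a \right)} = 0$
$h = -7$ ($h = 0 - 7 = -7$)
$118 h + t{\left(3 \right)} = 118 \left(-7\right) + 0 = -826 + 0 = -826$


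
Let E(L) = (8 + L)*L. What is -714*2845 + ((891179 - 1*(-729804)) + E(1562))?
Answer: 2041993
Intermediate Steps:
E(L) = L*(8 + L)
-714*2845 + ((891179 - 1*(-729804)) + E(1562)) = -714*2845 + ((891179 - 1*(-729804)) + 1562*(8 + 1562)) = -2031330 + ((891179 + 729804) + 1562*1570) = -2031330 + (1620983 + 2452340) = -2031330 + 4073323 = 2041993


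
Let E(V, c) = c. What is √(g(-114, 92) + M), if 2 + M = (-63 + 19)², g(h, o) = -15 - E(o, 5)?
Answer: √1914 ≈ 43.749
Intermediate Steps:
g(h, o) = -20 (g(h, o) = -15 - 1*5 = -15 - 5 = -20)
M = 1934 (M = -2 + (-63 + 19)² = -2 + (-44)² = -2 + 1936 = 1934)
√(g(-114, 92) + M) = √(-20 + 1934) = √1914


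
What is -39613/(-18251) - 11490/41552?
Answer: 718147693/379182776 ≈ 1.8939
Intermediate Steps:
-39613/(-18251) - 11490/41552 = -39613*(-1/18251) - 11490*1/41552 = 39613/18251 - 5745/20776 = 718147693/379182776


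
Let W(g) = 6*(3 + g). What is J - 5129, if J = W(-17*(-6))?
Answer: -4499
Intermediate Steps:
W(g) = 18 + 6*g
J = 630 (J = 18 + 6*(-17*(-6)) = 18 + 6*102 = 18 + 612 = 630)
J - 5129 = 630 - 5129 = -4499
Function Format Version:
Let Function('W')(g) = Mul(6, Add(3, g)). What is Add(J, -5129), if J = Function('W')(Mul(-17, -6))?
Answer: -4499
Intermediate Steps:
Function('W')(g) = Add(18, Mul(6, g))
J = 630 (J = Add(18, Mul(6, Mul(-17, -6))) = Add(18, Mul(6, 102)) = Add(18, 612) = 630)
Add(J, -5129) = Add(630, -5129) = -4499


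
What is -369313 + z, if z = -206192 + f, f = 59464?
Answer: -516041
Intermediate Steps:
z = -146728 (z = -206192 + 59464 = -146728)
-369313 + z = -369313 - 146728 = -516041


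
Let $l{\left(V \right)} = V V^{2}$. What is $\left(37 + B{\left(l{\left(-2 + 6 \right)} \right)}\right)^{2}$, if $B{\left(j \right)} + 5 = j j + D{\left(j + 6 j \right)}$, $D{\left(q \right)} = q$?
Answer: $20939776$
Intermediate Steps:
$l{\left(V \right)} = V^{3}$
$B{\left(j \right)} = -5 + j^{2} + 7 j$ ($B{\left(j \right)} = -5 + \left(j j + \left(j + 6 j\right)\right) = -5 + \left(j^{2} + 7 j\right) = -5 + j^{2} + 7 j$)
$\left(37 + B{\left(l{\left(-2 + 6 \right)} \right)}\right)^{2} = \left(37 + \left(-5 + \left(\left(-2 + 6\right)^{3}\right)^{2} + 7 \left(-2 + 6\right)^{3}\right)\right)^{2} = \left(37 + \left(-5 + \left(4^{3}\right)^{2} + 7 \cdot 4^{3}\right)\right)^{2} = \left(37 + \left(-5 + 64^{2} + 7 \cdot 64\right)\right)^{2} = \left(37 + \left(-5 + 4096 + 448\right)\right)^{2} = \left(37 + 4539\right)^{2} = 4576^{2} = 20939776$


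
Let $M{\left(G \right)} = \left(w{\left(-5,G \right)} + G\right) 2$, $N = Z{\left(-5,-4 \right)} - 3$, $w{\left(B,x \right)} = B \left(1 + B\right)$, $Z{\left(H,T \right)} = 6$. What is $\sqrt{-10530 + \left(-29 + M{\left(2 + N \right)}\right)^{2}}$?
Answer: $3 i \sqrt{1121} \approx 100.44 i$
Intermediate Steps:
$N = 3$ ($N = 6 - 3 = 3$)
$M{\left(G \right)} = 40 + 2 G$ ($M{\left(G \right)} = \left(- 5 \left(1 - 5\right) + G\right) 2 = \left(\left(-5\right) \left(-4\right) + G\right) 2 = \left(20 + G\right) 2 = 40 + 2 G$)
$\sqrt{-10530 + \left(-29 + M{\left(2 + N \right)}\right)^{2}} = \sqrt{-10530 + \left(-29 + \left(40 + 2 \left(2 + 3\right)\right)\right)^{2}} = \sqrt{-10530 + \left(-29 + \left(40 + 2 \cdot 5\right)\right)^{2}} = \sqrt{-10530 + \left(-29 + \left(40 + 10\right)\right)^{2}} = \sqrt{-10530 + \left(-29 + 50\right)^{2}} = \sqrt{-10530 + 21^{2}} = \sqrt{-10530 + 441} = \sqrt{-10089} = 3 i \sqrt{1121}$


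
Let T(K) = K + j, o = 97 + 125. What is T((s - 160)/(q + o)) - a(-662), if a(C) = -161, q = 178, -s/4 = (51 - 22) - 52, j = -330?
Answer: -16917/100 ≈ -169.17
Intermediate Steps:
s = 92 (s = -4*((51 - 22) - 52) = -4*(29 - 52) = -4*(-23) = 92)
o = 222
T(K) = -330 + K (T(K) = K - 330 = -330 + K)
T((s - 160)/(q + o)) - a(-662) = (-330 + (92 - 160)/(178 + 222)) - 1*(-161) = (-330 - 68/400) + 161 = (-330 - 68*1/400) + 161 = (-330 - 17/100) + 161 = -33017/100 + 161 = -16917/100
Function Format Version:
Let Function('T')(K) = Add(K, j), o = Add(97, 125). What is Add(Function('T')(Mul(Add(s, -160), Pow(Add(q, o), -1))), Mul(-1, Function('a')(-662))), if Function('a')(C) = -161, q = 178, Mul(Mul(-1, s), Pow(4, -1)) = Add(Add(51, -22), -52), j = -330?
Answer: Rational(-16917, 100) ≈ -169.17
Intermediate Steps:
s = 92 (s = Mul(-4, Add(Add(51, -22), -52)) = Mul(-4, Add(29, -52)) = Mul(-4, -23) = 92)
o = 222
Function('T')(K) = Add(-330, K) (Function('T')(K) = Add(K, -330) = Add(-330, K))
Add(Function('T')(Mul(Add(s, -160), Pow(Add(q, o), -1))), Mul(-1, Function('a')(-662))) = Add(Add(-330, Mul(Add(92, -160), Pow(Add(178, 222), -1))), Mul(-1, -161)) = Add(Add(-330, Mul(-68, Pow(400, -1))), 161) = Add(Add(-330, Mul(-68, Rational(1, 400))), 161) = Add(Add(-330, Rational(-17, 100)), 161) = Add(Rational(-33017, 100), 161) = Rational(-16917, 100)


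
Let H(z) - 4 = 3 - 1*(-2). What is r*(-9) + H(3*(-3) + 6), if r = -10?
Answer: 99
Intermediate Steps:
H(z) = 9 (H(z) = 4 + (3 - 1*(-2)) = 4 + (3 + 2) = 4 + 5 = 9)
r*(-9) + H(3*(-3) + 6) = -10*(-9) + 9 = 90 + 9 = 99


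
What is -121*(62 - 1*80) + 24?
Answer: 2202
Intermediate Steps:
-121*(62 - 1*80) + 24 = -121*(62 - 80) + 24 = -121*(-18) + 24 = 2178 + 24 = 2202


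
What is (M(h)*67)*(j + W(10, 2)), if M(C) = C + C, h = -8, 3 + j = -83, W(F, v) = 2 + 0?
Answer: 90048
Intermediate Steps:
W(F, v) = 2
j = -86 (j = -3 - 83 = -86)
M(C) = 2*C
(M(h)*67)*(j + W(10, 2)) = ((2*(-8))*67)*(-86 + 2) = -16*67*(-84) = -1072*(-84) = 90048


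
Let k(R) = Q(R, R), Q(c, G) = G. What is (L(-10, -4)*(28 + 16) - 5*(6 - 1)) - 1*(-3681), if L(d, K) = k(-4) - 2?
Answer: 3392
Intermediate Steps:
k(R) = R
L(d, K) = -6 (L(d, K) = -4 - 2 = -6)
(L(-10, -4)*(28 + 16) - 5*(6 - 1)) - 1*(-3681) = (-6*(28 + 16) - 5*(6 - 1)) - 1*(-3681) = (-6*44 - 5*5) + 3681 = (-264 - 25) + 3681 = -289 + 3681 = 3392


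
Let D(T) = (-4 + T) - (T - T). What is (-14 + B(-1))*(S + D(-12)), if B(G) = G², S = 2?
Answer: 182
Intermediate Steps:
D(T) = -4 + T (D(T) = (-4 + T) - 1*0 = (-4 + T) + 0 = -4 + T)
(-14 + B(-1))*(S + D(-12)) = (-14 + (-1)²)*(2 + (-4 - 12)) = (-14 + 1)*(2 - 16) = -13*(-14) = 182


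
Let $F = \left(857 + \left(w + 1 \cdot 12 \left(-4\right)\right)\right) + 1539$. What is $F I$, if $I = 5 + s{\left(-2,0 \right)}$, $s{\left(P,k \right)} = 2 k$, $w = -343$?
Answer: $10025$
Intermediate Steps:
$I = 5$ ($I = 5 + 2 \cdot 0 = 5 + 0 = 5$)
$F = 2005$ ($F = \left(857 - \left(343 - 1 \cdot 12 \left(-4\right)\right)\right) + 1539 = \left(857 + \left(-343 + 12 \left(-4\right)\right)\right) + 1539 = \left(857 - 391\right) + 1539 = 466 + 1539 = 2005$)
$F I = 2005 \cdot 5 = 10025$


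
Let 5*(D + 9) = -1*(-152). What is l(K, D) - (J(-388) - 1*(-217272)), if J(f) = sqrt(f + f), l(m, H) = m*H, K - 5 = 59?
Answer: -1079512/5 - 2*I*sqrt(194) ≈ -2.159e+5 - 27.857*I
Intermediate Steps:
K = 64 (K = 5 + 59 = 64)
D = 107/5 (D = -9 + (-1*(-152))/5 = -9 + (1/5)*152 = -9 + 152/5 = 107/5 ≈ 21.400)
l(m, H) = H*m
J(f) = sqrt(2)*sqrt(f) (J(f) = sqrt(2*f) = sqrt(2)*sqrt(f))
l(K, D) - (J(-388) - 1*(-217272)) = (107/5)*64 - (sqrt(2)*sqrt(-388) - 1*(-217272)) = 6848/5 - (sqrt(2)*(2*I*sqrt(97)) + 217272) = 6848/5 - (2*I*sqrt(194) + 217272) = 6848/5 - (217272 + 2*I*sqrt(194)) = 6848/5 + (-217272 - 2*I*sqrt(194)) = -1079512/5 - 2*I*sqrt(194)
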